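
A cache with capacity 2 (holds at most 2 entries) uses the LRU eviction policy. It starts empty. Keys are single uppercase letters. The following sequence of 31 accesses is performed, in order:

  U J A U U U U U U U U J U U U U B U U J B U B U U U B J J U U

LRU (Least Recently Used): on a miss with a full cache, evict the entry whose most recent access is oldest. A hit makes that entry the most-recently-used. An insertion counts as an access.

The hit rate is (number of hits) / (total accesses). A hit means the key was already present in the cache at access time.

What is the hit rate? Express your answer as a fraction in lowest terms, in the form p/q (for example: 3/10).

LRU simulation (capacity=2):
  1. access U: MISS. Cache (LRU->MRU): [U]
  2. access J: MISS. Cache (LRU->MRU): [U J]
  3. access A: MISS, evict U. Cache (LRU->MRU): [J A]
  4. access U: MISS, evict J. Cache (LRU->MRU): [A U]
  5. access U: HIT. Cache (LRU->MRU): [A U]
  6. access U: HIT. Cache (LRU->MRU): [A U]
  7. access U: HIT. Cache (LRU->MRU): [A U]
  8. access U: HIT. Cache (LRU->MRU): [A U]
  9. access U: HIT. Cache (LRU->MRU): [A U]
  10. access U: HIT. Cache (LRU->MRU): [A U]
  11. access U: HIT. Cache (LRU->MRU): [A U]
  12. access J: MISS, evict A. Cache (LRU->MRU): [U J]
  13. access U: HIT. Cache (LRU->MRU): [J U]
  14. access U: HIT. Cache (LRU->MRU): [J U]
  15. access U: HIT. Cache (LRU->MRU): [J U]
  16. access U: HIT. Cache (LRU->MRU): [J U]
  17. access B: MISS, evict J. Cache (LRU->MRU): [U B]
  18. access U: HIT. Cache (LRU->MRU): [B U]
  19. access U: HIT. Cache (LRU->MRU): [B U]
  20. access J: MISS, evict B. Cache (LRU->MRU): [U J]
  21. access B: MISS, evict U. Cache (LRU->MRU): [J B]
  22. access U: MISS, evict J. Cache (LRU->MRU): [B U]
  23. access B: HIT. Cache (LRU->MRU): [U B]
  24. access U: HIT. Cache (LRU->MRU): [B U]
  25. access U: HIT. Cache (LRU->MRU): [B U]
  26. access U: HIT. Cache (LRU->MRU): [B U]
  27. access B: HIT. Cache (LRU->MRU): [U B]
  28. access J: MISS, evict U. Cache (LRU->MRU): [B J]
  29. access J: HIT. Cache (LRU->MRU): [B J]
  30. access U: MISS, evict B. Cache (LRU->MRU): [J U]
  31. access U: HIT. Cache (LRU->MRU): [J U]
Total: 20 hits, 11 misses, 9 evictions

Hit rate = 20/31

Answer: 20/31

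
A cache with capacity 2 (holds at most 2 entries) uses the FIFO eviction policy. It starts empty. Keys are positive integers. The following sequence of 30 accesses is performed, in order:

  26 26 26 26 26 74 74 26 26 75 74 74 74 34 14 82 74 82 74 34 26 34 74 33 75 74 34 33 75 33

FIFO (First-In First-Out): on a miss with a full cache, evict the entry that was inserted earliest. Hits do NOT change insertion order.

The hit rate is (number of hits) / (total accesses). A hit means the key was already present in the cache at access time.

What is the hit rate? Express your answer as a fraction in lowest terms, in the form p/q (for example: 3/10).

FIFO simulation (capacity=2):
  1. access 26: MISS. Cache (old->new): [26]
  2. access 26: HIT. Cache (old->new): [26]
  3. access 26: HIT. Cache (old->new): [26]
  4. access 26: HIT. Cache (old->new): [26]
  5. access 26: HIT. Cache (old->new): [26]
  6. access 74: MISS. Cache (old->new): [26 74]
  7. access 74: HIT. Cache (old->new): [26 74]
  8. access 26: HIT. Cache (old->new): [26 74]
  9. access 26: HIT. Cache (old->new): [26 74]
  10. access 75: MISS, evict 26. Cache (old->new): [74 75]
  11. access 74: HIT. Cache (old->new): [74 75]
  12. access 74: HIT. Cache (old->new): [74 75]
  13. access 74: HIT. Cache (old->new): [74 75]
  14. access 34: MISS, evict 74. Cache (old->new): [75 34]
  15. access 14: MISS, evict 75. Cache (old->new): [34 14]
  16. access 82: MISS, evict 34. Cache (old->new): [14 82]
  17. access 74: MISS, evict 14. Cache (old->new): [82 74]
  18. access 82: HIT. Cache (old->new): [82 74]
  19. access 74: HIT. Cache (old->new): [82 74]
  20. access 34: MISS, evict 82. Cache (old->new): [74 34]
  21. access 26: MISS, evict 74. Cache (old->new): [34 26]
  22. access 34: HIT. Cache (old->new): [34 26]
  23. access 74: MISS, evict 34. Cache (old->new): [26 74]
  24. access 33: MISS, evict 26. Cache (old->new): [74 33]
  25. access 75: MISS, evict 74. Cache (old->new): [33 75]
  26. access 74: MISS, evict 33. Cache (old->new): [75 74]
  27. access 34: MISS, evict 75. Cache (old->new): [74 34]
  28. access 33: MISS, evict 74. Cache (old->new): [34 33]
  29. access 75: MISS, evict 34. Cache (old->new): [33 75]
  30. access 33: HIT. Cache (old->new): [33 75]
Total: 14 hits, 16 misses, 14 evictions

Hit rate = 14/30 = 7/15

Answer: 7/15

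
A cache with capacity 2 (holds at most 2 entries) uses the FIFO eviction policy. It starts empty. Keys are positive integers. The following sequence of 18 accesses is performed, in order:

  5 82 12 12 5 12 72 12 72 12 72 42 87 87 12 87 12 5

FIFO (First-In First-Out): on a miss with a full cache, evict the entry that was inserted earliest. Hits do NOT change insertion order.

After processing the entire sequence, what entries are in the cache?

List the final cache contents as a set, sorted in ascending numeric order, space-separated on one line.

FIFO simulation (capacity=2):
  1. access 5: MISS. Cache (old->new): [5]
  2. access 82: MISS. Cache (old->new): [5 82]
  3. access 12: MISS, evict 5. Cache (old->new): [82 12]
  4. access 12: HIT. Cache (old->new): [82 12]
  5. access 5: MISS, evict 82. Cache (old->new): [12 5]
  6. access 12: HIT. Cache (old->new): [12 5]
  7. access 72: MISS, evict 12. Cache (old->new): [5 72]
  8. access 12: MISS, evict 5. Cache (old->new): [72 12]
  9. access 72: HIT. Cache (old->new): [72 12]
  10. access 12: HIT. Cache (old->new): [72 12]
  11. access 72: HIT. Cache (old->new): [72 12]
  12. access 42: MISS, evict 72. Cache (old->new): [12 42]
  13. access 87: MISS, evict 12. Cache (old->new): [42 87]
  14. access 87: HIT. Cache (old->new): [42 87]
  15. access 12: MISS, evict 42. Cache (old->new): [87 12]
  16. access 87: HIT. Cache (old->new): [87 12]
  17. access 12: HIT. Cache (old->new): [87 12]
  18. access 5: MISS, evict 87. Cache (old->new): [12 5]
Total: 8 hits, 10 misses, 8 evictions

Answer: 5 12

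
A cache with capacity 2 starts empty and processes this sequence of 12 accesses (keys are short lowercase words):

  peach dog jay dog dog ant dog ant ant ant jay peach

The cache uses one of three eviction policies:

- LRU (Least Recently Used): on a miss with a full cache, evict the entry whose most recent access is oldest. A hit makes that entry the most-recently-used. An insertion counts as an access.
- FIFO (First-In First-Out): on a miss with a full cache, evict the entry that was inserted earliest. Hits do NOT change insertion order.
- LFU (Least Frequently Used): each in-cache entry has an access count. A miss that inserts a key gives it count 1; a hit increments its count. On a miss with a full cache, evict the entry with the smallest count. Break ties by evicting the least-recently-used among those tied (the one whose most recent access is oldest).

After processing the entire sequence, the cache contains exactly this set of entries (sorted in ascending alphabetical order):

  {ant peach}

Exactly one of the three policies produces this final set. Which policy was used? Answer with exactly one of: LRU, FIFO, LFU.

Answer: LFU

Derivation:
Simulating under each policy and comparing final sets:
  LRU: final set = {jay peach} -> differs
  FIFO: final set = {jay peach} -> differs
  LFU: final set = {ant peach} -> MATCHES target
Only LFU produces the target set.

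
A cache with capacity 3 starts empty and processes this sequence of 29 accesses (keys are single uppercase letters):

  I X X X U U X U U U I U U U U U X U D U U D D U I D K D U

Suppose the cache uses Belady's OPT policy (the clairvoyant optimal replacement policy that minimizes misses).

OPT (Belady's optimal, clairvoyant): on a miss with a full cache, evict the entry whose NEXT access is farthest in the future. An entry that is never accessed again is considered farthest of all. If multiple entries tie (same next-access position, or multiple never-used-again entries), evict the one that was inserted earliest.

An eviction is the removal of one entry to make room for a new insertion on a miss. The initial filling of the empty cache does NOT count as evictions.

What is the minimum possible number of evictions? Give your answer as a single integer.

Answer: 2

Derivation:
OPT (Belady) simulation (capacity=3):
  1. access I: MISS. Cache: [I]
  2. access X: MISS. Cache: [I X]
  3. access X: HIT. Next use of X: step 4. Cache: [I X]
  4. access X: HIT. Next use of X: step 7. Cache: [I X]
  5. access U: MISS. Cache: [I X U]
  6. access U: HIT. Next use of U: step 8. Cache: [I X U]
  7. access X: HIT. Next use of X: step 17. Cache: [I X U]
  8. access U: HIT. Next use of U: step 9. Cache: [I X U]
  9. access U: HIT. Next use of U: step 10. Cache: [I X U]
  10. access U: HIT. Next use of U: step 12. Cache: [I X U]
  11. access I: HIT. Next use of I: step 25. Cache: [I X U]
  12. access U: HIT. Next use of U: step 13. Cache: [I X U]
  13. access U: HIT. Next use of U: step 14. Cache: [I X U]
  14. access U: HIT. Next use of U: step 15. Cache: [I X U]
  15. access U: HIT. Next use of U: step 16. Cache: [I X U]
  16. access U: HIT. Next use of U: step 18. Cache: [I X U]
  17. access X: HIT. Next use of X: never. Cache: [I X U]
  18. access U: HIT. Next use of U: step 20. Cache: [I X U]
  19. access D: MISS, evict X (next use: never). Cache: [I U D]
  20. access U: HIT. Next use of U: step 21. Cache: [I U D]
  21. access U: HIT. Next use of U: step 24. Cache: [I U D]
  22. access D: HIT. Next use of D: step 23. Cache: [I U D]
  23. access D: HIT. Next use of D: step 26. Cache: [I U D]
  24. access U: HIT. Next use of U: step 29. Cache: [I U D]
  25. access I: HIT. Next use of I: never. Cache: [I U D]
  26. access D: HIT. Next use of D: step 28. Cache: [I U D]
  27. access K: MISS, evict I (next use: never). Cache: [U D K]
  28. access D: HIT. Next use of D: never. Cache: [U D K]
  29. access U: HIT. Next use of U: never. Cache: [U D K]
Total: 24 hits, 5 misses, 2 evictions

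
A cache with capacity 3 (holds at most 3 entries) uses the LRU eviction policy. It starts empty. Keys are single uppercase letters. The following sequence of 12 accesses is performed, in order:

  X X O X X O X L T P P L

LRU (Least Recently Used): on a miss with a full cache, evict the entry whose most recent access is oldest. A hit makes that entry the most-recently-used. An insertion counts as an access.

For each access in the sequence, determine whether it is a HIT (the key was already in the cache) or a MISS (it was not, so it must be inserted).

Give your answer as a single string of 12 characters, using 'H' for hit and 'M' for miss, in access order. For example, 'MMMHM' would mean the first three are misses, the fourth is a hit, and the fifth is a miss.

LRU simulation (capacity=3):
  1. access X: MISS. Cache (LRU->MRU): [X]
  2. access X: HIT. Cache (LRU->MRU): [X]
  3. access O: MISS. Cache (LRU->MRU): [X O]
  4. access X: HIT. Cache (LRU->MRU): [O X]
  5. access X: HIT. Cache (LRU->MRU): [O X]
  6. access O: HIT. Cache (LRU->MRU): [X O]
  7. access X: HIT. Cache (LRU->MRU): [O X]
  8. access L: MISS. Cache (LRU->MRU): [O X L]
  9. access T: MISS, evict O. Cache (LRU->MRU): [X L T]
  10. access P: MISS, evict X. Cache (LRU->MRU): [L T P]
  11. access P: HIT. Cache (LRU->MRU): [L T P]
  12. access L: HIT. Cache (LRU->MRU): [T P L]
Total: 7 hits, 5 misses, 2 evictions

Answer: MHMHHHHMMMHH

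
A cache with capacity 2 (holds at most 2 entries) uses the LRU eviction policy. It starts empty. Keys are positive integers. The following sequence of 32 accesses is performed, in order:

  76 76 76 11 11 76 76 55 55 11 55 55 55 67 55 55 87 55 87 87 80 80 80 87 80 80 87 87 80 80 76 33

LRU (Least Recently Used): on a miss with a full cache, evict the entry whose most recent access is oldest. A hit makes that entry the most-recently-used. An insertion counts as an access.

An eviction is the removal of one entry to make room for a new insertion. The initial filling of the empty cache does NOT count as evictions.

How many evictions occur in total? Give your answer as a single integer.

LRU simulation (capacity=2):
  1. access 76: MISS. Cache (LRU->MRU): [76]
  2. access 76: HIT. Cache (LRU->MRU): [76]
  3. access 76: HIT. Cache (LRU->MRU): [76]
  4. access 11: MISS. Cache (LRU->MRU): [76 11]
  5. access 11: HIT. Cache (LRU->MRU): [76 11]
  6. access 76: HIT. Cache (LRU->MRU): [11 76]
  7. access 76: HIT. Cache (LRU->MRU): [11 76]
  8. access 55: MISS, evict 11. Cache (LRU->MRU): [76 55]
  9. access 55: HIT. Cache (LRU->MRU): [76 55]
  10. access 11: MISS, evict 76. Cache (LRU->MRU): [55 11]
  11. access 55: HIT. Cache (LRU->MRU): [11 55]
  12. access 55: HIT. Cache (LRU->MRU): [11 55]
  13. access 55: HIT. Cache (LRU->MRU): [11 55]
  14. access 67: MISS, evict 11. Cache (LRU->MRU): [55 67]
  15. access 55: HIT. Cache (LRU->MRU): [67 55]
  16. access 55: HIT. Cache (LRU->MRU): [67 55]
  17. access 87: MISS, evict 67. Cache (LRU->MRU): [55 87]
  18. access 55: HIT. Cache (LRU->MRU): [87 55]
  19. access 87: HIT. Cache (LRU->MRU): [55 87]
  20. access 87: HIT. Cache (LRU->MRU): [55 87]
  21. access 80: MISS, evict 55. Cache (LRU->MRU): [87 80]
  22. access 80: HIT. Cache (LRU->MRU): [87 80]
  23. access 80: HIT. Cache (LRU->MRU): [87 80]
  24. access 87: HIT. Cache (LRU->MRU): [80 87]
  25. access 80: HIT. Cache (LRU->MRU): [87 80]
  26. access 80: HIT. Cache (LRU->MRU): [87 80]
  27. access 87: HIT. Cache (LRU->MRU): [80 87]
  28. access 87: HIT. Cache (LRU->MRU): [80 87]
  29. access 80: HIT. Cache (LRU->MRU): [87 80]
  30. access 80: HIT. Cache (LRU->MRU): [87 80]
  31. access 76: MISS, evict 87. Cache (LRU->MRU): [80 76]
  32. access 33: MISS, evict 80. Cache (LRU->MRU): [76 33]
Total: 23 hits, 9 misses, 7 evictions

Answer: 7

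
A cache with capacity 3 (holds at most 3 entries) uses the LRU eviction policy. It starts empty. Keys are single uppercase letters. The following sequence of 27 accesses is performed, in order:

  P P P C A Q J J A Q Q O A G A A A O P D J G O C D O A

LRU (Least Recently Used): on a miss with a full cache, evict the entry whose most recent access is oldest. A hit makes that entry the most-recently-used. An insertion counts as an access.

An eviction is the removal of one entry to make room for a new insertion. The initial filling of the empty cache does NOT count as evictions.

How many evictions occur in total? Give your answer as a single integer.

LRU simulation (capacity=3):
  1. access P: MISS. Cache (LRU->MRU): [P]
  2. access P: HIT. Cache (LRU->MRU): [P]
  3. access P: HIT. Cache (LRU->MRU): [P]
  4. access C: MISS. Cache (LRU->MRU): [P C]
  5. access A: MISS. Cache (LRU->MRU): [P C A]
  6. access Q: MISS, evict P. Cache (LRU->MRU): [C A Q]
  7. access J: MISS, evict C. Cache (LRU->MRU): [A Q J]
  8. access J: HIT. Cache (LRU->MRU): [A Q J]
  9. access A: HIT. Cache (LRU->MRU): [Q J A]
  10. access Q: HIT. Cache (LRU->MRU): [J A Q]
  11. access Q: HIT. Cache (LRU->MRU): [J A Q]
  12. access O: MISS, evict J. Cache (LRU->MRU): [A Q O]
  13. access A: HIT. Cache (LRU->MRU): [Q O A]
  14. access G: MISS, evict Q. Cache (LRU->MRU): [O A G]
  15. access A: HIT. Cache (LRU->MRU): [O G A]
  16. access A: HIT. Cache (LRU->MRU): [O G A]
  17. access A: HIT. Cache (LRU->MRU): [O G A]
  18. access O: HIT. Cache (LRU->MRU): [G A O]
  19. access P: MISS, evict G. Cache (LRU->MRU): [A O P]
  20. access D: MISS, evict A. Cache (LRU->MRU): [O P D]
  21. access J: MISS, evict O. Cache (LRU->MRU): [P D J]
  22. access G: MISS, evict P. Cache (LRU->MRU): [D J G]
  23. access O: MISS, evict D. Cache (LRU->MRU): [J G O]
  24. access C: MISS, evict J. Cache (LRU->MRU): [G O C]
  25. access D: MISS, evict G. Cache (LRU->MRU): [O C D]
  26. access O: HIT. Cache (LRU->MRU): [C D O]
  27. access A: MISS, evict C. Cache (LRU->MRU): [D O A]
Total: 12 hits, 15 misses, 12 evictions

Answer: 12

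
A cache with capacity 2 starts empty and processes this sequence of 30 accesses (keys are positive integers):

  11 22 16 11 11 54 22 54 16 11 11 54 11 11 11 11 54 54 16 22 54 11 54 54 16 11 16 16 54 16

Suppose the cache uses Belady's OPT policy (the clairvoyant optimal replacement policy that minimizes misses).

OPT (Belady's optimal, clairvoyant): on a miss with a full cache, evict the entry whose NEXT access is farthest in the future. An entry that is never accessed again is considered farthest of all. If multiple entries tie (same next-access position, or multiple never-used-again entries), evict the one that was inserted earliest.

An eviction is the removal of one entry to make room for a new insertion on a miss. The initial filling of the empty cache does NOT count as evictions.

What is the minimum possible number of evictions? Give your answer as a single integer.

Answer: 10

Derivation:
OPT (Belady) simulation (capacity=2):
  1. access 11: MISS. Cache: [11]
  2. access 22: MISS. Cache: [11 22]
  3. access 16: MISS, evict 22 (next use: step 7). Cache: [11 16]
  4. access 11: HIT. Next use of 11: step 5. Cache: [11 16]
  5. access 11: HIT. Next use of 11: step 10. Cache: [11 16]
  6. access 54: MISS, evict 11 (next use: step 10). Cache: [16 54]
  7. access 22: MISS, evict 16 (next use: step 9). Cache: [54 22]
  8. access 54: HIT. Next use of 54: step 12. Cache: [54 22]
  9. access 16: MISS, evict 22 (next use: step 20). Cache: [54 16]
  10. access 11: MISS, evict 16 (next use: step 19). Cache: [54 11]
  11. access 11: HIT. Next use of 11: step 13. Cache: [54 11]
  12. access 54: HIT. Next use of 54: step 17. Cache: [54 11]
  13. access 11: HIT. Next use of 11: step 14. Cache: [54 11]
  14. access 11: HIT. Next use of 11: step 15. Cache: [54 11]
  15. access 11: HIT. Next use of 11: step 16. Cache: [54 11]
  16. access 11: HIT. Next use of 11: step 22. Cache: [54 11]
  17. access 54: HIT. Next use of 54: step 18. Cache: [54 11]
  18. access 54: HIT. Next use of 54: step 21. Cache: [54 11]
  19. access 16: MISS, evict 11 (next use: step 22). Cache: [54 16]
  20. access 22: MISS, evict 16 (next use: step 25). Cache: [54 22]
  21. access 54: HIT. Next use of 54: step 23. Cache: [54 22]
  22. access 11: MISS, evict 22 (next use: never). Cache: [54 11]
  23. access 54: HIT. Next use of 54: step 24. Cache: [54 11]
  24. access 54: HIT. Next use of 54: step 29. Cache: [54 11]
  25. access 16: MISS, evict 54 (next use: step 29). Cache: [11 16]
  26. access 11: HIT. Next use of 11: never. Cache: [11 16]
  27. access 16: HIT. Next use of 16: step 28. Cache: [11 16]
  28. access 16: HIT. Next use of 16: step 30. Cache: [11 16]
  29. access 54: MISS, evict 11 (next use: never). Cache: [16 54]
  30. access 16: HIT. Next use of 16: never. Cache: [16 54]
Total: 18 hits, 12 misses, 10 evictions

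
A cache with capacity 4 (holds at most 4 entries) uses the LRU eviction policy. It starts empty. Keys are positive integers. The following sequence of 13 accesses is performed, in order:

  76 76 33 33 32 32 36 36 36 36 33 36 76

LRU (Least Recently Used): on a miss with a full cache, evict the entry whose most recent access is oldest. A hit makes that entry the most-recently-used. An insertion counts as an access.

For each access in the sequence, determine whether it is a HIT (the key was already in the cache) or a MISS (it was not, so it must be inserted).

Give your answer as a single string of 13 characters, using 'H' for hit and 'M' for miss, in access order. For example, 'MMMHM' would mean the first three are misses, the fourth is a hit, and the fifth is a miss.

LRU simulation (capacity=4):
  1. access 76: MISS. Cache (LRU->MRU): [76]
  2. access 76: HIT. Cache (LRU->MRU): [76]
  3. access 33: MISS. Cache (LRU->MRU): [76 33]
  4. access 33: HIT. Cache (LRU->MRU): [76 33]
  5. access 32: MISS. Cache (LRU->MRU): [76 33 32]
  6. access 32: HIT. Cache (LRU->MRU): [76 33 32]
  7. access 36: MISS. Cache (LRU->MRU): [76 33 32 36]
  8. access 36: HIT. Cache (LRU->MRU): [76 33 32 36]
  9. access 36: HIT. Cache (LRU->MRU): [76 33 32 36]
  10. access 36: HIT. Cache (LRU->MRU): [76 33 32 36]
  11. access 33: HIT. Cache (LRU->MRU): [76 32 36 33]
  12. access 36: HIT. Cache (LRU->MRU): [76 32 33 36]
  13. access 76: HIT. Cache (LRU->MRU): [32 33 36 76]
Total: 9 hits, 4 misses, 0 evictions

Answer: MHMHMHMHHHHHH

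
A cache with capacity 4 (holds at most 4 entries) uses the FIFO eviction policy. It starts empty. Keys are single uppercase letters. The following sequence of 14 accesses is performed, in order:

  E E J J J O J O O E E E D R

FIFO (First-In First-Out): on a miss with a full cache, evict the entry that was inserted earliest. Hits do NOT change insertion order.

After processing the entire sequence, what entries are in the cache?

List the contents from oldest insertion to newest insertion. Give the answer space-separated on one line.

Answer: J O D R

Derivation:
FIFO simulation (capacity=4):
  1. access E: MISS. Cache (old->new): [E]
  2. access E: HIT. Cache (old->new): [E]
  3. access J: MISS. Cache (old->new): [E J]
  4. access J: HIT. Cache (old->new): [E J]
  5. access J: HIT. Cache (old->new): [E J]
  6. access O: MISS. Cache (old->new): [E J O]
  7. access J: HIT. Cache (old->new): [E J O]
  8. access O: HIT. Cache (old->new): [E J O]
  9. access O: HIT. Cache (old->new): [E J O]
  10. access E: HIT. Cache (old->new): [E J O]
  11. access E: HIT. Cache (old->new): [E J O]
  12. access E: HIT. Cache (old->new): [E J O]
  13. access D: MISS. Cache (old->new): [E J O D]
  14. access R: MISS, evict E. Cache (old->new): [J O D R]
Total: 9 hits, 5 misses, 1 evictions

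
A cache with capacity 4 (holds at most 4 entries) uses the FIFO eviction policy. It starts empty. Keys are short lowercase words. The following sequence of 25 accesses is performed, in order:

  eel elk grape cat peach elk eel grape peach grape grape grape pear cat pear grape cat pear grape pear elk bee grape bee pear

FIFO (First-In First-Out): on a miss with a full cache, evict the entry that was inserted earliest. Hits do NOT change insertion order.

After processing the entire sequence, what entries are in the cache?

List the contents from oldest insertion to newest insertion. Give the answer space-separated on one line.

FIFO simulation (capacity=4):
  1. access eel: MISS. Cache (old->new): [eel]
  2. access elk: MISS. Cache (old->new): [eel elk]
  3. access grape: MISS. Cache (old->new): [eel elk grape]
  4. access cat: MISS. Cache (old->new): [eel elk grape cat]
  5. access peach: MISS, evict eel. Cache (old->new): [elk grape cat peach]
  6. access elk: HIT. Cache (old->new): [elk grape cat peach]
  7. access eel: MISS, evict elk. Cache (old->new): [grape cat peach eel]
  8. access grape: HIT. Cache (old->new): [grape cat peach eel]
  9. access peach: HIT. Cache (old->new): [grape cat peach eel]
  10. access grape: HIT. Cache (old->new): [grape cat peach eel]
  11. access grape: HIT. Cache (old->new): [grape cat peach eel]
  12. access grape: HIT. Cache (old->new): [grape cat peach eel]
  13. access pear: MISS, evict grape. Cache (old->new): [cat peach eel pear]
  14. access cat: HIT. Cache (old->new): [cat peach eel pear]
  15. access pear: HIT. Cache (old->new): [cat peach eel pear]
  16. access grape: MISS, evict cat. Cache (old->new): [peach eel pear grape]
  17. access cat: MISS, evict peach. Cache (old->new): [eel pear grape cat]
  18. access pear: HIT. Cache (old->new): [eel pear grape cat]
  19. access grape: HIT. Cache (old->new): [eel pear grape cat]
  20. access pear: HIT. Cache (old->new): [eel pear grape cat]
  21. access elk: MISS, evict eel. Cache (old->new): [pear grape cat elk]
  22. access bee: MISS, evict pear. Cache (old->new): [grape cat elk bee]
  23. access grape: HIT. Cache (old->new): [grape cat elk bee]
  24. access bee: HIT. Cache (old->new): [grape cat elk bee]
  25. access pear: MISS, evict grape. Cache (old->new): [cat elk bee pear]
Total: 13 hits, 12 misses, 8 evictions

Answer: cat elk bee pear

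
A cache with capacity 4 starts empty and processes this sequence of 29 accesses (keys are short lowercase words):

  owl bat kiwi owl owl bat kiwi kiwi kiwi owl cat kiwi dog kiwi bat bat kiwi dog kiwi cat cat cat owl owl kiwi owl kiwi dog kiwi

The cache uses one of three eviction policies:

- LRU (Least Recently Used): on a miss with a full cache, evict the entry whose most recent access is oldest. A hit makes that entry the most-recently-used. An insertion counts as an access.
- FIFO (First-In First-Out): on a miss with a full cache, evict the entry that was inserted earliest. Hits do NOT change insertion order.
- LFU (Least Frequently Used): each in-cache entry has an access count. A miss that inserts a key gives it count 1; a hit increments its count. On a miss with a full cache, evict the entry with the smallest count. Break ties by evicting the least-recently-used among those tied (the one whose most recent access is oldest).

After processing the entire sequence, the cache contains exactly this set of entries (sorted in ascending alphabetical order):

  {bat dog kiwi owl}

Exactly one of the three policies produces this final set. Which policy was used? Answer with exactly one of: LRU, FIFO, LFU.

Answer: LFU

Derivation:
Simulating under each policy and comparing final sets:
  LRU: final set = {cat dog kiwi owl} -> differs
  FIFO: final set = {cat dog kiwi owl} -> differs
  LFU: final set = {bat dog kiwi owl} -> MATCHES target
Only LFU produces the target set.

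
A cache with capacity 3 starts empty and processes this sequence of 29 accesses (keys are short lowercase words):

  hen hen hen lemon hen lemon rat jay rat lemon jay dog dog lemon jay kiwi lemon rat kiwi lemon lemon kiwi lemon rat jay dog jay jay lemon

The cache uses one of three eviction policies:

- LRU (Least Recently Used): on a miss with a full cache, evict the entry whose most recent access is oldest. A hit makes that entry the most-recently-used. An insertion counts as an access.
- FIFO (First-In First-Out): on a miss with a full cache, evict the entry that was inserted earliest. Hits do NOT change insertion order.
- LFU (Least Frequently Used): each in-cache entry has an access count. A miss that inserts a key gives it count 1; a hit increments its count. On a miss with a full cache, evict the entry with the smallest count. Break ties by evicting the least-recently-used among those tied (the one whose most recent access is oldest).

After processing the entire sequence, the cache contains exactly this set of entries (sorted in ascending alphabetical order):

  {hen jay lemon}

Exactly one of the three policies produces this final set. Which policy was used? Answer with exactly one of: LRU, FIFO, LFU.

Answer: LFU

Derivation:
Simulating under each policy and comparing final sets:
  LRU: final set = {dog jay lemon} -> differs
  FIFO: final set = {dog jay lemon} -> differs
  LFU: final set = {hen jay lemon} -> MATCHES target
Only LFU produces the target set.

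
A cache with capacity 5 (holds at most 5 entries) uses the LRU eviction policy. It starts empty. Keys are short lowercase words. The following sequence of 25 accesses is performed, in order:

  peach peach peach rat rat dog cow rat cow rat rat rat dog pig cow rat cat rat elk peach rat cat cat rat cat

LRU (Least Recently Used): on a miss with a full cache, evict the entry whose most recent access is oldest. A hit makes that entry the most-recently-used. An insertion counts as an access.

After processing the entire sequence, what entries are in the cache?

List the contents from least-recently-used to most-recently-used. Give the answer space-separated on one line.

LRU simulation (capacity=5):
  1. access peach: MISS. Cache (LRU->MRU): [peach]
  2. access peach: HIT. Cache (LRU->MRU): [peach]
  3. access peach: HIT. Cache (LRU->MRU): [peach]
  4. access rat: MISS. Cache (LRU->MRU): [peach rat]
  5. access rat: HIT. Cache (LRU->MRU): [peach rat]
  6. access dog: MISS. Cache (LRU->MRU): [peach rat dog]
  7. access cow: MISS. Cache (LRU->MRU): [peach rat dog cow]
  8. access rat: HIT. Cache (LRU->MRU): [peach dog cow rat]
  9. access cow: HIT. Cache (LRU->MRU): [peach dog rat cow]
  10. access rat: HIT. Cache (LRU->MRU): [peach dog cow rat]
  11. access rat: HIT. Cache (LRU->MRU): [peach dog cow rat]
  12. access rat: HIT. Cache (LRU->MRU): [peach dog cow rat]
  13. access dog: HIT. Cache (LRU->MRU): [peach cow rat dog]
  14. access pig: MISS. Cache (LRU->MRU): [peach cow rat dog pig]
  15. access cow: HIT. Cache (LRU->MRU): [peach rat dog pig cow]
  16. access rat: HIT. Cache (LRU->MRU): [peach dog pig cow rat]
  17. access cat: MISS, evict peach. Cache (LRU->MRU): [dog pig cow rat cat]
  18. access rat: HIT. Cache (LRU->MRU): [dog pig cow cat rat]
  19. access elk: MISS, evict dog. Cache (LRU->MRU): [pig cow cat rat elk]
  20. access peach: MISS, evict pig. Cache (LRU->MRU): [cow cat rat elk peach]
  21. access rat: HIT. Cache (LRU->MRU): [cow cat elk peach rat]
  22. access cat: HIT. Cache (LRU->MRU): [cow elk peach rat cat]
  23. access cat: HIT. Cache (LRU->MRU): [cow elk peach rat cat]
  24. access rat: HIT. Cache (LRU->MRU): [cow elk peach cat rat]
  25. access cat: HIT. Cache (LRU->MRU): [cow elk peach rat cat]
Total: 17 hits, 8 misses, 3 evictions

Answer: cow elk peach rat cat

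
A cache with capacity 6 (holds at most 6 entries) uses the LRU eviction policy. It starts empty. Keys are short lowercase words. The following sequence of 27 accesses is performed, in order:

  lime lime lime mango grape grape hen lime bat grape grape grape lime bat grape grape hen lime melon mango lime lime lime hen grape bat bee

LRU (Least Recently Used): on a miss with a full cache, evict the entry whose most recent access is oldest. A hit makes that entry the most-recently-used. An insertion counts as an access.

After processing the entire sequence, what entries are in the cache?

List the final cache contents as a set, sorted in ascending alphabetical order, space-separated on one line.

Answer: bat bee grape hen lime mango

Derivation:
LRU simulation (capacity=6):
  1. access lime: MISS. Cache (LRU->MRU): [lime]
  2. access lime: HIT. Cache (LRU->MRU): [lime]
  3. access lime: HIT. Cache (LRU->MRU): [lime]
  4. access mango: MISS. Cache (LRU->MRU): [lime mango]
  5. access grape: MISS. Cache (LRU->MRU): [lime mango grape]
  6. access grape: HIT. Cache (LRU->MRU): [lime mango grape]
  7. access hen: MISS. Cache (LRU->MRU): [lime mango grape hen]
  8. access lime: HIT. Cache (LRU->MRU): [mango grape hen lime]
  9. access bat: MISS. Cache (LRU->MRU): [mango grape hen lime bat]
  10. access grape: HIT. Cache (LRU->MRU): [mango hen lime bat grape]
  11. access grape: HIT. Cache (LRU->MRU): [mango hen lime bat grape]
  12. access grape: HIT. Cache (LRU->MRU): [mango hen lime bat grape]
  13. access lime: HIT. Cache (LRU->MRU): [mango hen bat grape lime]
  14. access bat: HIT. Cache (LRU->MRU): [mango hen grape lime bat]
  15. access grape: HIT. Cache (LRU->MRU): [mango hen lime bat grape]
  16. access grape: HIT. Cache (LRU->MRU): [mango hen lime bat grape]
  17. access hen: HIT. Cache (LRU->MRU): [mango lime bat grape hen]
  18. access lime: HIT. Cache (LRU->MRU): [mango bat grape hen lime]
  19. access melon: MISS. Cache (LRU->MRU): [mango bat grape hen lime melon]
  20. access mango: HIT. Cache (LRU->MRU): [bat grape hen lime melon mango]
  21. access lime: HIT. Cache (LRU->MRU): [bat grape hen melon mango lime]
  22. access lime: HIT. Cache (LRU->MRU): [bat grape hen melon mango lime]
  23. access lime: HIT. Cache (LRU->MRU): [bat grape hen melon mango lime]
  24. access hen: HIT. Cache (LRU->MRU): [bat grape melon mango lime hen]
  25. access grape: HIT. Cache (LRU->MRU): [bat melon mango lime hen grape]
  26. access bat: HIT. Cache (LRU->MRU): [melon mango lime hen grape bat]
  27. access bee: MISS, evict melon. Cache (LRU->MRU): [mango lime hen grape bat bee]
Total: 20 hits, 7 misses, 1 evictions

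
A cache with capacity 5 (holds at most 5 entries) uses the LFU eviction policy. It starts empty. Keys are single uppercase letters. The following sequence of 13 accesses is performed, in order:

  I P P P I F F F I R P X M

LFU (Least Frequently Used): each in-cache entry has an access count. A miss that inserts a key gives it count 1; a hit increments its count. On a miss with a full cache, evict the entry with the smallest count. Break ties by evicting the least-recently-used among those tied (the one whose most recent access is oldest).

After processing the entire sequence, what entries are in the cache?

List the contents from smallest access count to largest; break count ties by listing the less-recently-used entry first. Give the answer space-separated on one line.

Answer: X M F I P

Derivation:
LFU simulation (capacity=5):
  1. access I: MISS. Cache: [I(c=1)]
  2. access P: MISS. Cache: [I(c=1) P(c=1)]
  3. access P: HIT, count now 2. Cache: [I(c=1) P(c=2)]
  4. access P: HIT, count now 3. Cache: [I(c=1) P(c=3)]
  5. access I: HIT, count now 2. Cache: [I(c=2) P(c=3)]
  6. access F: MISS. Cache: [F(c=1) I(c=2) P(c=3)]
  7. access F: HIT, count now 2. Cache: [I(c=2) F(c=2) P(c=3)]
  8. access F: HIT, count now 3. Cache: [I(c=2) P(c=3) F(c=3)]
  9. access I: HIT, count now 3. Cache: [P(c=3) F(c=3) I(c=3)]
  10. access R: MISS. Cache: [R(c=1) P(c=3) F(c=3) I(c=3)]
  11. access P: HIT, count now 4. Cache: [R(c=1) F(c=3) I(c=3) P(c=4)]
  12. access X: MISS. Cache: [R(c=1) X(c=1) F(c=3) I(c=3) P(c=4)]
  13. access M: MISS, evict R(c=1). Cache: [X(c=1) M(c=1) F(c=3) I(c=3) P(c=4)]
Total: 7 hits, 6 misses, 1 evictions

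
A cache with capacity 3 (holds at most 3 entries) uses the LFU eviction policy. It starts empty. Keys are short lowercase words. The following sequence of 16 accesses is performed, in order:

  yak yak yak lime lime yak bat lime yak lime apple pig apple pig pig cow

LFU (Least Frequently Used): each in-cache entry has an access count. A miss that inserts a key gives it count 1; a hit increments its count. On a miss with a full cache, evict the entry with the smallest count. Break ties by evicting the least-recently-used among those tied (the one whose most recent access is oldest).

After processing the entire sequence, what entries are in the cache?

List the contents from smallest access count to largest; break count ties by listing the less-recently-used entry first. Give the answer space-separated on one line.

LFU simulation (capacity=3):
  1. access yak: MISS. Cache: [yak(c=1)]
  2. access yak: HIT, count now 2. Cache: [yak(c=2)]
  3. access yak: HIT, count now 3. Cache: [yak(c=3)]
  4. access lime: MISS. Cache: [lime(c=1) yak(c=3)]
  5. access lime: HIT, count now 2. Cache: [lime(c=2) yak(c=3)]
  6. access yak: HIT, count now 4. Cache: [lime(c=2) yak(c=4)]
  7. access bat: MISS. Cache: [bat(c=1) lime(c=2) yak(c=4)]
  8. access lime: HIT, count now 3. Cache: [bat(c=1) lime(c=3) yak(c=4)]
  9. access yak: HIT, count now 5. Cache: [bat(c=1) lime(c=3) yak(c=5)]
  10. access lime: HIT, count now 4. Cache: [bat(c=1) lime(c=4) yak(c=5)]
  11. access apple: MISS, evict bat(c=1). Cache: [apple(c=1) lime(c=4) yak(c=5)]
  12. access pig: MISS, evict apple(c=1). Cache: [pig(c=1) lime(c=4) yak(c=5)]
  13. access apple: MISS, evict pig(c=1). Cache: [apple(c=1) lime(c=4) yak(c=5)]
  14. access pig: MISS, evict apple(c=1). Cache: [pig(c=1) lime(c=4) yak(c=5)]
  15. access pig: HIT, count now 2. Cache: [pig(c=2) lime(c=4) yak(c=5)]
  16. access cow: MISS, evict pig(c=2). Cache: [cow(c=1) lime(c=4) yak(c=5)]
Total: 8 hits, 8 misses, 5 evictions

Answer: cow lime yak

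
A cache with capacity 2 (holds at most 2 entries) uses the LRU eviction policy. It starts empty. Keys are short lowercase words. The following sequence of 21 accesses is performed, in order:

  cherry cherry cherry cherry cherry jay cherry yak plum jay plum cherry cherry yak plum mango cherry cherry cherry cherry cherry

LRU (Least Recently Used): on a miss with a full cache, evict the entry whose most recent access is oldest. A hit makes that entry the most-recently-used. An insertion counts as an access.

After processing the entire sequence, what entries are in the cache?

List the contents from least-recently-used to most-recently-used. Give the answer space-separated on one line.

LRU simulation (capacity=2):
  1. access cherry: MISS. Cache (LRU->MRU): [cherry]
  2. access cherry: HIT. Cache (LRU->MRU): [cherry]
  3. access cherry: HIT. Cache (LRU->MRU): [cherry]
  4. access cherry: HIT. Cache (LRU->MRU): [cherry]
  5. access cherry: HIT. Cache (LRU->MRU): [cherry]
  6. access jay: MISS. Cache (LRU->MRU): [cherry jay]
  7. access cherry: HIT. Cache (LRU->MRU): [jay cherry]
  8. access yak: MISS, evict jay. Cache (LRU->MRU): [cherry yak]
  9. access plum: MISS, evict cherry. Cache (LRU->MRU): [yak plum]
  10. access jay: MISS, evict yak. Cache (LRU->MRU): [plum jay]
  11. access plum: HIT. Cache (LRU->MRU): [jay plum]
  12. access cherry: MISS, evict jay. Cache (LRU->MRU): [plum cherry]
  13. access cherry: HIT. Cache (LRU->MRU): [plum cherry]
  14. access yak: MISS, evict plum. Cache (LRU->MRU): [cherry yak]
  15. access plum: MISS, evict cherry. Cache (LRU->MRU): [yak plum]
  16. access mango: MISS, evict yak. Cache (LRU->MRU): [plum mango]
  17. access cherry: MISS, evict plum. Cache (LRU->MRU): [mango cherry]
  18. access cherry: HIT. Cache (LRU->MRU): [mango cherry]
  19. access cherry: HIT. Cache (LRU->MRU): [mango cherry]
  20. access cherry: HIT. Cache (LRU->MRU): [mango cherry]
  21. access cherry: HIT. Cache (LRU->MRU): [mango cherry]
Total: 11 hits, 10 misses, 8 evictions

Answer: mango cherry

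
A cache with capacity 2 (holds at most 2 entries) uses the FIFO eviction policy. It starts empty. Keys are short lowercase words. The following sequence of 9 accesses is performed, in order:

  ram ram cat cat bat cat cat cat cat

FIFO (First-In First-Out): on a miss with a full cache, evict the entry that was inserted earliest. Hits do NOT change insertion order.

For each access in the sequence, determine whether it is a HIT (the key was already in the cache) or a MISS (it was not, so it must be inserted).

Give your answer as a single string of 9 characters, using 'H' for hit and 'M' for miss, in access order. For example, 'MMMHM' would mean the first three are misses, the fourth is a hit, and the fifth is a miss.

Answer: MHMHMHHHH

Derivation:
FIFO simulation (capacity=2):
  1. access ram: MISS. Cache (old->new): [ram]
  2. access ram: HIT. Cache (old->new): [ram]
  3. access cat: MISS. Cache (old->new): [ram cat]
  4. access cat: HIT. Cache (old->new): [ram cat]
  5. access bat: MISS, evict ram. Cache (old->new): [cat bat]
  6. access cat: HIT. Cache (old->new): [cat bat]
  7. access cat: HIT. Cache (old->new): [cat bat]
  8. access cat: HIT. Cache (old->new): [cat bat]
  9. access cat: HIT. Cache (old->new): [cat bat]
Total: 6 hits, 3 misses, 1 evictions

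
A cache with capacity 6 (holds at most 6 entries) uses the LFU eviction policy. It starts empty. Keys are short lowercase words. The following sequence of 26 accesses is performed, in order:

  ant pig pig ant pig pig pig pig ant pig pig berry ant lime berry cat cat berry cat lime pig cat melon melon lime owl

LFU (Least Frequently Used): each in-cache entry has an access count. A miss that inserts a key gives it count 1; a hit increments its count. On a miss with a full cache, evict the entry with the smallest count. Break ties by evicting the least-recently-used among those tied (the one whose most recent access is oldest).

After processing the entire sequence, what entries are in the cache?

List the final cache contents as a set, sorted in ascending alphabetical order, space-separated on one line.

LFU simulation (capacity=6):
  1. access ant: MISS. Cache: [ant(c=1)]
  2. access pig: MISS. Cache: [ant(c=1) pig(c=1)]
  3. access pig: HIT, count now 2. Cache: [ant(c=1) pig(c=2)]
  4. access ant: HIT, count now 2. Cache: [pig(c=2) ant(c=2)]
  5. access pig: HIT, count now 3. Cache: [ant(c=2) pig(c=3)]
  6. access pig: HIT, count now 4. Cache: [ant(c=2) pig(c=4)]
  7. access pig: HIT, count now 5. Cache: [ant(c=2) pig(c=5)]
  8. access pig: HIT, count now 6. Cache: [ant(c=2) pig(c=6)]
  9. access ant: HIT, count now 3. Cache: [ant(c=3) pig(c=6)]
  10. access pig: HIT, count now 7. Cache: [ant(c=3) pig(c=7)]
  11. access pig: HIT, count now 8. Cache: [ant(c=3) pig(c=8)]
  12. access berry: MISS. Cache: [berry(c=1) ant(c=3) pig(c=8)]
  13. access ant: HIT, count now 4. Cache: [berry(c=1) ant(c=4) pig(c=8)]
  14. access lime: MISS. Cache: [berry(c=1) lime(c=1) ant(c=4) pig(c=8)]
  15. access berry: HIT, count now 2. Cache: [lime(c=1) berry(c=2) ant(c=4) pig(c=8)]
  16. access cat: MISS. Cache: [lime(c=1) cat(c=1) berry(c=2) ant(c=4) pig(c=8)]
  17. access cat: HIT, count now 2. Cache: [lime(c=1) berry(c=2) cat(c=2) ant(c=4) pig(c=8)]
  18. access berry: HIT, count now 3. Cache: [lime(c=1) cat(c=2) berry(c=3) ant(c=4) pig(c=8)]
  19. access cat: HIT, count now 3. Cache: [lime(c=1) berry(c=3) cat(c=3) ant(c=4) pig(c=8)]
  20. access lime: HIT, count now 2. Cache: [lime(c=2) berry(c=3) cat(c=3) ant(c=4) pig(c=8)]
  21. access pig: HIT, count now 9. Cache: [lime(c=2) berry(c=3) cat(c=3) ant(c=4) pig(c=9)]
  22. access cat: HIT, count now 4. Cache: [lime(c=2) berry(c=3) ant(c=4) cat(c=4) pig(c=9)]
  23. access melon: MISS. Cache: [melon(c=1) lime(c=2) berry(c=3) ant(c=4) cat(c=4) pig(c=9)]
  24. access melon: HIT, count now 2. Cache: [lime(c=2) melon(c=2) berry(c=3) ant(c=4) cat(c=4) pig(c=9)]
  25. access lime: HIT, count now 3. Cache: [melon(c=2) berry(c=3) lime(c=3) ant(c=4) cat(c=4) pig(c=9)]
  26. access owl: MISS, evict melon(c=2). Cache: [owl(c=1) berry(c=3) lime(c=3) ant(c=4) cat(c=4) pig(c=9)]
Total: 19 hits, 7 misses, 1 evictions

Answer: ant berry cat lime owl pig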